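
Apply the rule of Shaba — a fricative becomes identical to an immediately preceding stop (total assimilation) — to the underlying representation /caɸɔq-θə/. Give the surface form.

/θ/ is the segment targeted by the rule; it sits immediately after /q/, so it assimilates completely and surfaces as [q].

[caɸɔqqə]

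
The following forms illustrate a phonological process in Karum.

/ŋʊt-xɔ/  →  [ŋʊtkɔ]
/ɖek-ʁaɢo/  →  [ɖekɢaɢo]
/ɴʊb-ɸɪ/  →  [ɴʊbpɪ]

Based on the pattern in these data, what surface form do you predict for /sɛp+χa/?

The data show progressive manner assimilation: /x/ → [k] after /t/; /ʁ/ → [ɢ] after /k/; /ɸ/ → [p] after /b/. In each pair only manner changes, matching the preceding consonant, while place and voice stay constant.
The rule targets /χ/ (voiceless uvular fricative), which sits after the trigger /p/ (stop).
The voiceless uvular stop is [q], so /χ/ → [q].

[sɛpqa]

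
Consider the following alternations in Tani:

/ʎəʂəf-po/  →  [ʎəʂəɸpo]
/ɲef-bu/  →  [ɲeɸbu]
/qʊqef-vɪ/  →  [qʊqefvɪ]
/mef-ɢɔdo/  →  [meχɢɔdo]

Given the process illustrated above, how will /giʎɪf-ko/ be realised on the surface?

[giʎɪxko]

The data show regressive place assimilation: /f/ → [ɸ] before /p/; /f/ → [ɸ] before /b/; /f/ → [χ] before /ɢ/. In each pair only place changes, matching the following consonant, while manner and voice stay constant.
Nothing changes in [qʊqefvɪ]: there the adjacent consonants already agree in place (/f/ and /v/ are both labiodental), so this form is consistent with the same rule.
The rule targets /f/ (voiceless labiodental fricative), which sits before the trigger /k/ (velar).
A voiceless velar fricative is [x], so the surface segment is [x].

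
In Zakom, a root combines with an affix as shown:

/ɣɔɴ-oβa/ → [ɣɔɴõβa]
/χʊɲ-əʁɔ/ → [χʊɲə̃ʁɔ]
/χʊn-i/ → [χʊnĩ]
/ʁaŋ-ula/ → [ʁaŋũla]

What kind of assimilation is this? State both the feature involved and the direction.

progressive nasality assimilation (vowel nasalisation)

The vowel /o/ surfaces as nasalised [õ] next to the preceding nasal /ɴ/ — it has acquired the [+nasal] feature of its neighbour.
The other forms show the same pattern: /ə/ → [ə̃] after /ɲ/; /i/ → [ĩ] after /n/; /u/ → [ũ] after /ŋ/ — each time a vowel is nasalised next to a preceding nasal.
Because the conditioning nasal is to the left of the vowel that changes, the process is progressive (perseverative).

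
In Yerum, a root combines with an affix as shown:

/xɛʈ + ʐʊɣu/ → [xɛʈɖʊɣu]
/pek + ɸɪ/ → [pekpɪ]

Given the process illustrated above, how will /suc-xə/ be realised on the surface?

The data show progressive manner assimilation: /ʐ/ → [ɖ] after /ʈ/; /ɸ/ → [p] after /k/. In each pair only manner changes, matching the preceding consonant, while place and voice stay constant.
/x/ is a voiceless velar fricative. The preceding trigger /c/ is a stop, so /x/ must become a stop as well.
Changing only its manner to stop gives [k] — the voiceless velar stop.

[suckə]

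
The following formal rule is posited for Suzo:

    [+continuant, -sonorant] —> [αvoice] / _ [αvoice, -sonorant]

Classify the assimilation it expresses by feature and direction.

regressive voicing assimilation

The shared variable α links the value of [voice] on the target to the same value on the neighbouring segment, so voicing is the feature that assimilates.
Since the environment is written after the underscore, the trigger follows the target; the direction is regressive.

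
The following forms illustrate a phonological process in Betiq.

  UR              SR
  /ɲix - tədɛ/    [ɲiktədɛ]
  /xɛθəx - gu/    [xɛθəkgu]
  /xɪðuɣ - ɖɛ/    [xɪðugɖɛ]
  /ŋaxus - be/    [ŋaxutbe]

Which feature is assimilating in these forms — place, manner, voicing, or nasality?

manner

The segment that alternates is /x/, which surfaces as [k] when adjacent to /t/.
The change fricative → stop matches the manner of the following /t/, identifying this as manner assimilation.
The other alternating forms pattern the same way: /x/ → [k] before /g/ (fricative → stop, matching a stop); /ɣ/ → [g] before /ɖ/ (fricative → stop, matching a stop); /s/ → [t] before /b/ (fricative → stop, matching a stop) — only manner changes, and always toward the following segment.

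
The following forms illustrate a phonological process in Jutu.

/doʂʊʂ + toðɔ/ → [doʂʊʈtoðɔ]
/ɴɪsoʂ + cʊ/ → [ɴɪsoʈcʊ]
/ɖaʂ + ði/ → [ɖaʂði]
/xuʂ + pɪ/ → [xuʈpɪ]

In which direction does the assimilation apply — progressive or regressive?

regressive

Underlying /ʂ/ is realised as [ʈ] next to /t/; /t/ itself does not change.
The change fricative → stop matches the manner of the following /t/, identifying this as manner assimilation.
The same holds elsewhere in the data: /ʂ/ → [ʈ] before /c/ (fricative → stop, matching a stop); /ʂ/ → [ʈ] before /p/ (fricative → stop, matching a stop) — only manner changes, and always toward the following segment.
No alternation appears in [ɖaʂði]: there the adjacent consonants already agree in manner (/ʂ/ and /ð/ are both fricatives), so this form is consistent with the same rule.
The trigger is the following segment, so the direction is regressive (anticipatory).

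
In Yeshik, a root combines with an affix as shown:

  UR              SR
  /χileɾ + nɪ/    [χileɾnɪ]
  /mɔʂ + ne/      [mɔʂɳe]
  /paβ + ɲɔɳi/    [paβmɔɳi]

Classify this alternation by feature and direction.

The segment that alternates is /n/, which surfaces as [ɳ] when adjacent to /ʂ/.
The change alveolar → retroflex matches the place of the preceding /ʂ/, identifying this as place assimilation.
Manner and voice are unchanged, so the assimilation is partial, not total.
Checking the remaining alternation: /ɲ/ → [m] after /β/ (palatal → bilabial, matching bilabial) — only place changes, and always toward the preceding segment.
Nothing changes in [χileɾnɪ]: there the adjacent consonants already agree in place (/n/ and /ɾ/ are both alveolar), so this form is consistent with the same rule.
Since the segment that changes follows the conditioning segment, the assimilation is progressive.

progressive place assimilation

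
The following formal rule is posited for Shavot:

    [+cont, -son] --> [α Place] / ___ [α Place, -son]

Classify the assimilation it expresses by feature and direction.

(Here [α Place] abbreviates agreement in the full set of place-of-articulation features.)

regressive place assimilation

The rule copies the place features (abbreviated [Place]) from the environment onto the target, so the assimilating feature is place.
The conditioning segment sits to the right of the focus bar, meaning the trigger follows the segment that changes — regressive assimilation.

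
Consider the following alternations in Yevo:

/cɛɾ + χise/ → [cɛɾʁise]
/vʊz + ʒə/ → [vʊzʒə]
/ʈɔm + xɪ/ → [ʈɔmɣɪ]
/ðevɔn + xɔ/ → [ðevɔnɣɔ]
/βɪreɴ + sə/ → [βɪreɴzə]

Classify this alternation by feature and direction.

Comparing underlying and surface forms, /χ/ → [ʁ] is the alternation; the neighbouring /ɾ/ is constant.
The change voiceless → voiced matches the voicing of the preceding /ɾ/, identifying this as voicing assimilation.
Place and manner are unchanged, so the assimilation is partial, not total.
Checking the remaining alternations: /x/ → [ɣ] after /m/ (voiceless → voiced, matching voiced); /x/ → [ɣ] after /n/ (voiceless → voiced, matching voiced); /s/ → [z] after /ɴ/ (voiceless → voiced, matching voiced) — only voicing changes, and always toward the preceding segment.
Nothing changes in [vʊzʒə]: there the adjacent consonants already agree in voicing (/ʒ/ and /z/ are both voiced), so this form is consistent with the same rule.
Since the segment that changes follows the conditioning segment, the assimilation is progressive.

progressive voicing assimilation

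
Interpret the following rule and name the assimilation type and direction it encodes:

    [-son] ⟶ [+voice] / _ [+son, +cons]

The structural change is [+voice], and the conditioning segment [+son, +cons] (a sonorant consonant) is itself voiced, so the target comes to share the voicing of its neighbour — voicing assimilation.
The conditioning segment sits to the right of the focus bar, meaning the trigger follows the segment that changes — regressive assimilation.

regressive voicing assimilation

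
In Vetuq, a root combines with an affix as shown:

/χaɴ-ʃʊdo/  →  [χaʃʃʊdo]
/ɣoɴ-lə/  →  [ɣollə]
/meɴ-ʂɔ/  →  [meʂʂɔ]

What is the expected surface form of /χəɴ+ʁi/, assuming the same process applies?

[χəʁʁi]

The data show regressive total assimilation (/ɴ/ → [ʃ] before /ʃ/; /ɴ/ → [l] before /l/; /ɴ/ → [ʂ] before /ʂ/): in every case the target segment becomes identical to its following neighbour, copying more than a single feature.
/ɴ/ is the segment targeted by the rule; it sits immediately before /ʁ/, so it assimilates completely and surfaces as [ʁ].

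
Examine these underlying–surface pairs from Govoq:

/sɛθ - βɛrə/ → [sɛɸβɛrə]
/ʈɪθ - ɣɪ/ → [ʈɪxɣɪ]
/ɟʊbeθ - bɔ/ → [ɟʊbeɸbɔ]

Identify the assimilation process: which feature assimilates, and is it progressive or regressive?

regressive place assimilation

Comparing underlying and surface forms, /θ/ → [ɸ] is the alternation; the neighbouring /β/ is constant.
/θ/ is dental while /β/ is bilabial; the output [ɸ] is bilabial, matching the trigger — so the feature that spreads is place.
Manner and voice are unchanged, so the assimilation is partial, not total.
Checking the remaining alternations: /θ/ → [x] before /ɣ/ (dental → velar, matching velar); /θ/ → [ɸ] before /b/ (dental → bilabial, matching bilabial) — only place changes, and always toward the following segment.
Since the segment that changes precedes the conditioning segment, the assimilation is regressive.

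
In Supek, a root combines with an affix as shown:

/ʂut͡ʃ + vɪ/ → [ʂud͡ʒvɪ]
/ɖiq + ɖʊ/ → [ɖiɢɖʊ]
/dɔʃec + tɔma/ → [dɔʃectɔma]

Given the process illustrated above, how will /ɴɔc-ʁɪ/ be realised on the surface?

The data show regressive voicing assimilation: /t͡ʃ/ → [d͡ʒ] before /v/; /q/ → [ɢ] before /ɖ/. In each pair only voicing changes, matching the following consonant, while place and manner stay constant.
No alternation appears in [dɔʃectɔma]: there the adjacent consonants already agree in voicing (/c/ and /t/ are both voiceless), so this form is consistent with the same rule.
The rule targets /c/ (voiceless palatal stop), which sits before the trigger /ʁ/ (voiced).
A voiced palatal stop is [ɟ], so the surface segment is [ɟ].

[ɴɔɟʁɪ]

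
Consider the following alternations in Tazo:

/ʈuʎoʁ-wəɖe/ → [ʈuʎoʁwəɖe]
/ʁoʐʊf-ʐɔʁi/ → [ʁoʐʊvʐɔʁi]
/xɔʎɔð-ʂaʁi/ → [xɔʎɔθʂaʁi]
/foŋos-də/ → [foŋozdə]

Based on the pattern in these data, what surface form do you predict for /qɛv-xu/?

The data show regressive voicing assimilation: /f/ → [v] before /ʐ/; /ð/ → [θ] before /ʂ/; /s/ → [z] before /d/. In each pair only voicing changes, matching the following consonant, while place and manner stay constant.
No alternation appears in [ʈuʎoʁwəɖe]: there the adjacent consonants already agree in voicing (/ʁ/ and /w/ are both voiced), so this form is consistent with the same rule.
/v/ is a voiced labiodental fricative. The following trigger /x/ is voiceless, so /v/ must become voiceless as well.
Changing only its voicing to voiceless gives [f] — the voiceless labiodental fricative.

[qɛfxu]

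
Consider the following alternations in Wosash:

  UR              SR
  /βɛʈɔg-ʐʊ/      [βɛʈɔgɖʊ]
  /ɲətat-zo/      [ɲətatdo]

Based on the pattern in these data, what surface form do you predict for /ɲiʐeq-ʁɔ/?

The data show progressive manner assimilation: /ʐ/ → [ɖ] after /g/; /z/ → [d] after /t/. In each pair only manner changes, matching the preceding consonant, while place and voice stay constant.
The rule targets /ʁ/ (voiced uvular fricative), which sits after the trigger /q/ (stop).
A voiced uvular stop is [ɢ], so the surface segment is [ɢ].

[ɲiʐeqɢɔ]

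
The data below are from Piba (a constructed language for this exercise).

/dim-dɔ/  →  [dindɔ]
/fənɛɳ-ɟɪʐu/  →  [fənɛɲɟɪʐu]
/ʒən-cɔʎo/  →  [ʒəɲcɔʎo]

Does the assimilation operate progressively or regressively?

Underlying /m/ is realised as [n] next to /d/; /d/ itself does not change.
/m/ is bilabial while /d/ is alveolar; the output [n] is alveolar, matching the trigger — so the feature that spreads is place.
The same holds elsewhere in the data: /ɳ/ → [ɲ] before /ɟ/ (retroflex → palatal, matching palatal); /n/ → [ɲ] before /c/ (alveolar → palatal, matching palatal) — only place changes, and always toward the following segment.
Since the segment that changes precedes the conditioning segment, the assimilation is regressive.

regressive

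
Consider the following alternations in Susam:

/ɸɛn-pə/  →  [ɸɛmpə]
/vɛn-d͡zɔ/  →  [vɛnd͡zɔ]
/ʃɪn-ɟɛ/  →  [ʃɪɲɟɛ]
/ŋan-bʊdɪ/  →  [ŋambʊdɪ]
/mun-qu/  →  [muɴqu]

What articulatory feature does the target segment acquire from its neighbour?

The segment that alternates is /n/, which surfaces as [m] when adjacent to /p/.
The change alveolar → bilabial matches the place of the following /p/, identifying this as place assimilation.
The same holds elsewhere in the data: /n/ → [ɲ] before /ɟ/ (alveolar → palatal, matching palatal); /n/ → [m] before /b/ (alveolar → bilabial, matching bilabial); /n/ → [ɴ] before /q/ (alveolar → uvular, matching uvular) — only place changes, and always toward the following segment.
Nothing changes in [vɛnd͡zɔ]: there the adjacent consonants already agree in place (/n/ and /d͡z/ are both alveolar), so this form is consistent with the same rule.

place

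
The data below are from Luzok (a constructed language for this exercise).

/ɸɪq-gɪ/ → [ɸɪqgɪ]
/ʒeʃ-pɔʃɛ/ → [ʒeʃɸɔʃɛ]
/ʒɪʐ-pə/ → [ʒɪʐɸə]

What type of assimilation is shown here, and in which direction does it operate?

progressive manner assimilation

The segment that alternates is /p/, which surfaces as [ɸ] when adjacent to /ʃ/.
/p/ is a stop while /ʃ/ is a fricative; the output [ɸ] is a fricative, matching the trigger — so the feature that spreads is manner.
Place and voice are unchanged, so the assimilation is partial, not total.
The other alternating form patterns the same way: /p/ → [ɸ] after /ʐ/ (stop → fricative, matching a fricative) — only manner changes, and always toward the preceding segment.
No alternation appears in [ɸɪqgɪ]: there the adjacent consonants already agree in manner (/g/ and /q/ are both stops), so this form is consistent with the same rule.
Since the segment that changes follows the conditioning segment, the assimilation is progressive.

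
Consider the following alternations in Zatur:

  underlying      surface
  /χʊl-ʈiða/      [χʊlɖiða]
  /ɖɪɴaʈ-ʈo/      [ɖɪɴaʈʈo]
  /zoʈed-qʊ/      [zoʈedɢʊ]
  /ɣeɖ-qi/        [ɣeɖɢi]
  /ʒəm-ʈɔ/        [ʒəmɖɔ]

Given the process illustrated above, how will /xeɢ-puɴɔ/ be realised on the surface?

[xeɢbuɴɔ]

The data show progressive voicing assimilation: /ʈ/ → [ɖ] after /l/; /q/ → [ɢ] after /d/; /q/ → [ɢ] after /ɖ/; /ʈ/ → [ɖ] after /m/. In each pair only voicing changes, matching the preceding consonant, while place and manner stay constant.
No alternation appears in [ɖɪɴaʈʈo]: there the adjacent consonants already agree in voicing (/ʈ/ and /ʈ/ are both voiceless), so this form is consistent with the same rule.
/p/ is a voiceless bilabial stop. The preceding trigger /ɢ/ is voiced, so /p/ must become voiced as well.
A voiced bilabial stop is [b], so the surface segment is [b].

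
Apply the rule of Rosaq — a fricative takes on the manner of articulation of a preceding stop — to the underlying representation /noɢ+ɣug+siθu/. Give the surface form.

[noɢgugtiθu]

The rule targets /ɣ/ (voiced velar fricative), which sits after the trigger /ɢ/ (stop).
A voiced velar stop is [g], so the surface segment is [g].
At the second juncture, /s/ likewise becomes [t] adjacent to /g/.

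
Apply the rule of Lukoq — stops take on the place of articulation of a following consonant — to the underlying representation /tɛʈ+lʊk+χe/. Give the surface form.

/ʈ/ is a voiceless retroflex stop. The following trigger /l/ is alveolar, so /ʈ/ must become alveolar as well.
The voiceless alveolar stop is [t], so /ʈ/ → [t].
At the second juncture, /k/ likewise becomes [q] adjacent to /χ/.

[tɛtlʊqχe]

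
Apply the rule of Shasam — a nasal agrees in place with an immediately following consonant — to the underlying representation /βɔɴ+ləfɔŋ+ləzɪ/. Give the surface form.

[βɔnləfɔnləzɪ]

The rule targets /ɴ/ (voiced uvular nasal), which sits before the trigger /l/ (alveolar).
Changing only its place to alveolar gives [n] — the voiced alveolar nasal.
At the second juncture, /ŋ/ likewise becomes [n] adjacent to /l/.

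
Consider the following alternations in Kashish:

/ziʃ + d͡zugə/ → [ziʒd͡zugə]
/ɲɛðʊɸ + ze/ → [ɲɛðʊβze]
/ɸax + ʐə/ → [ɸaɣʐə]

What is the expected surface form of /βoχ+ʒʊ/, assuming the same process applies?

The data show regressive voicing assimilation: /ʃ/ → [ʒ] before /d͡z/; /ɸ/ → [β] before /z/; /x/ → [ɣ] before /ʐ/. In each pair only voicing changes, matching the following consonant, while place and manner stay constant.
/χ/ is a voiceless uvular fricative. The following trigger /ʒ/ is voiced, so /χ/ must become voiced as well.
A voiced uvular fricative is [ʁ], so the surface segment is [ʁ].

[βoʁʒʊ]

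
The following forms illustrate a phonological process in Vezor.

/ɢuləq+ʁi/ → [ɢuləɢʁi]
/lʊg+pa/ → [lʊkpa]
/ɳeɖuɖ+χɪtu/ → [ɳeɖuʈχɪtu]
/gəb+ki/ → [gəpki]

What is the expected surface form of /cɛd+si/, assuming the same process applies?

[cɛtsi]

The data show regressive voicing assimilation: /q/ → [ɢ] before /ʁ/; /g/ → [k] before /p/; /ɖ/ → [ʈ] before /χ/; /b/ → [p] before /k/. In each pair only voicing changes, matching the following consonant, while place and manner stay constant.
The rule targets /d/ (voiced alveolar stop), which sits before the trigger /s/ (voiceless).
Changing only its voicing to voiceless gives [t] — the voiceless alveolar stop.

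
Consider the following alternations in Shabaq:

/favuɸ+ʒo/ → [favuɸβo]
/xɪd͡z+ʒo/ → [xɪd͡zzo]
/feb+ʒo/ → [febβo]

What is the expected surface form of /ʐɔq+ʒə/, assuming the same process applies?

[ʐɔqʁə]

The data show progressive place assimilation: /ʒ/ → [β] after /ɸ/; /ʒ/ → [z] after /d͡z/; /ʒ/ → [β] after /b/. In each pair only place changes, matching the preceding consonant, while manner and voice stay constant.
The rule targets /ʒ/ (voiced postalveolar fricative), which sits after the trigger /q/ (uvular).
The voiced uvular fricative is [ʁ], so /ʒ/ → [ʁ].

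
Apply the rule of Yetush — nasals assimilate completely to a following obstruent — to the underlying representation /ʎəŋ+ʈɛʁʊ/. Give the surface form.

[ʎəʈʈɛʁʊ]

/ŋ/ is the segment targeted by the rule; it sits immediately before /ʈ/, so it assimilates completely and surfaces as [ʈ].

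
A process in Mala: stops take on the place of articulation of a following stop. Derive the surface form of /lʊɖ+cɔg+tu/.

[lʊɟcɔdtu]

The rule targets /ɖ/ (voiced retroflex stop), which sits before the trigger /c/ (palatal).
A voiced palatal stop is [ɟ], so the surface segment is [ɟ].
At the second juncture, /g/ likewise becomes [d] adjacent to /t/.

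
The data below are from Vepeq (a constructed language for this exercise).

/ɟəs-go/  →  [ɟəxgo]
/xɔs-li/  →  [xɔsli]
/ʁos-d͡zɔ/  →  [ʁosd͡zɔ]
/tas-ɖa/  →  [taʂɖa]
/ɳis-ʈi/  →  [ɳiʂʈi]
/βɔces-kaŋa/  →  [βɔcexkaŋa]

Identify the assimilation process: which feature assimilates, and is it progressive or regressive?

regressive place assimilation

Underlying /s/ is realised as [x] next to /g/; /g/ itself does not change.
The change alveolar → velar matches the place of the following /g/, identifying this as place assimilation.
Manner and voice are unchanged, so the assimilation is partial, not total.
Checking the remaining alternations: /s/ → [ʂ] before /ɖ/ (alveolar → retroflex, matching retroflex); /s/ → [ʂ] before /ʈ/ (alveolar → retroflex, matching retroflex); /s/ → [x] before /k/ (alveolar → velar, matching velar) — only place changes, and always toward the following segment.
No alternation appears in [xɔsli], [ʁosd͡zɔ]: there the adjacent consonants already agree in place (/s/ and /l/ are both alveolar; /s/ and /d͡z/ are both alveolar), so these forms are consistent with the same rule.
Since the segment that changes precedes the conditioning segment, the assimilation is regressive.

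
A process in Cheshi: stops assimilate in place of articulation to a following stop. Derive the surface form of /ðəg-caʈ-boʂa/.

The rule targets /g/ (voiced velar stop), which sits before the trigger /c/ (palatal).
The voiced palatal stop is [ɟ], so /g/ → [ɟ].
The same rule applies at the second boundary: /ʈ/ → [p] next to /b/.

[ðəɟcapboʂa]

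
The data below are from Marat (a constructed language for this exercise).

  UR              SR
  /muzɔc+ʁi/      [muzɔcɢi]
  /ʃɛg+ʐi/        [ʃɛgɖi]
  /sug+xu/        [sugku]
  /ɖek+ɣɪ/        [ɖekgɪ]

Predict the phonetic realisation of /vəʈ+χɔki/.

The data show progressive manner assimilation: /ʁ/ → [ɢ] after /c/; /ʐ/ → [ɖ] after /g/; /x/ → [k] after /g/; /ɣ/ → [g] after /k/. In each pair only manner changes, matching the preceding consonant, while place and voice stay constant.
/χ/ is a voiceless uvular fricative. The preceding trigger /ʈ/ is a stop, so /χ/ must become a stop as well.
Changing only its manner to stop gives [q] — the voiceless uvular stop.

[vəʈqɔki]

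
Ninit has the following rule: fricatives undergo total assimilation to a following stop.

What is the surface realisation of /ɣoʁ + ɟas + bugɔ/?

/ʁ/ is the segment targeted by the rule; it sits immediately before /ɟ/, so it assimilates completely and surfaces as [ɟ].
At the second juncture, /s/ likewise becomes [b] adjacent to /b/.

[ɣoɟɟabbugɔ]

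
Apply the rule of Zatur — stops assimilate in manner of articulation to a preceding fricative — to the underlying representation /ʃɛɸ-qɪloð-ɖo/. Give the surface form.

/q/ is a voiceless uvular stop. The preceding trigger /ɸ/ is a fricative, so /q/ must become a fricative as well.
Changing only its manner to fricative gives [χ] — the voiceless uvular fricative.
At the second juncture, /ɖ/ likewise becomes [ʐ] adjacent to /ð/.

[ʃɛɸχɪloðʐo]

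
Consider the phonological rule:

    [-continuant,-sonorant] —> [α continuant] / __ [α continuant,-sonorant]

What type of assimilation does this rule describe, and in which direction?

The rule copies [continuant] (continuancy) from the environment onto the target stops; since [±continuant] encodes the stop/fricative manner contrast, the assimilating dimension is manner.
Since the environment is written after the underscore, the trigger follows the target; the direction is regressive.

regressive manner assimilation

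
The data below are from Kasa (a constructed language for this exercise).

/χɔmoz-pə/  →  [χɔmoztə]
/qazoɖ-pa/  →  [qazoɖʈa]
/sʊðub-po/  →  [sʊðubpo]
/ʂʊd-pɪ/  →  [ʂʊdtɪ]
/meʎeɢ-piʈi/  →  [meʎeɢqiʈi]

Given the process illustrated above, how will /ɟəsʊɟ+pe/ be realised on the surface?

[ɟəsʊɟce]

The data show progressive place assimilation: /p/ → [t] after /z/; /p/ → [ʈ] after /ɖ/; /p/ → [t] after /d/; /p/ → [q] after /ɢ/. In each pair only place changes, matching the preceding consonant, while manner and voice stay constant.
No alternation appears in [sʊðubpo]: there the adjacent consonants already agree in place (/p/ and /b/ are both bilabial), so this form is consistent with the same rule.
/p/ is a voiceless bilabial stop. The preceding trigger /ɟ/ is palatal, so /p/ must become palatal as well.
A voiceless palatal stop is [c], so the surface segment is [c].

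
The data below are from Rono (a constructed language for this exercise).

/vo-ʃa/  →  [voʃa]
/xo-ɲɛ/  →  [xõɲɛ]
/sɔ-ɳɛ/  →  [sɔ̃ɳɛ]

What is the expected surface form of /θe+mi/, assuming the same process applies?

[θẽmi]

The data show regressive nasality assimilation (vowel nasalisation): /o/ → [õ] before /ɲ/; /ɔ/ → [ɔ̃] before /ɳ/ — a vowel is nasalised by an immediately following nasal consonant.
No change occurs in [voʃa] because the vowel at the boundary is adjacent to an oral consonant, not a nasal (/o/ next to /ʃ/).
/e/ sits next to the nasal /m/ and is therefore nasalised to [ẽ].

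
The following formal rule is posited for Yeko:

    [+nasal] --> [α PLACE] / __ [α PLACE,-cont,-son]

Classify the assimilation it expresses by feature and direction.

regressive place assimilation

The shared variable α links the value of the place features (abbreviated [PLACE]) on the target to the same value on the neighbouring segment, so place is the feature that assimilates.
Since the environment is written after the underscore, the trigger follows the target; the direction is regressive.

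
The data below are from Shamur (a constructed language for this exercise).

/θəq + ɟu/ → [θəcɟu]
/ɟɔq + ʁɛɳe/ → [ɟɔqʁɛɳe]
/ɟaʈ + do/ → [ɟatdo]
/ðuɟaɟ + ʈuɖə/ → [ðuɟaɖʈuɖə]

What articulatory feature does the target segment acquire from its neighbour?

place

The segment that alternates is /q/, which surfaces as [c] when adjacent to /ɟ/.
The change uvular → palatal matches the place of the following /ɟ/, identifying this as place assimilation.
The same holds elsewhere in the data: /ʈ/ → [t] before /d/ (retroflex → alveolar, matching alveolar); /ɟ/ → [ɖ] before /ʈ/ (palatal → retroflex, matching retroflex) — only place changes, and always toward the following segment.
No alternation appears in [ɟɔqʁɛɳe]: there the adjacent consonants already agree in place (/q/ and /ʁ/ are both uvular), so this form is consistent with the same rule.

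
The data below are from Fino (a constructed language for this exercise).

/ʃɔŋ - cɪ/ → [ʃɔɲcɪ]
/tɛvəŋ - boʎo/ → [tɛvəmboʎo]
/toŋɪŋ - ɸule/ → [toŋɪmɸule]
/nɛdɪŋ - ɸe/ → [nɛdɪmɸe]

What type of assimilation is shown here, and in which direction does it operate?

The segment that alternates is /ŋ/, which surfaces as [ɲ] when adjacent to /c/.
/ŋ/ is velar while /c/ is palatal; the output [ɲ] is palatal, matching the trigger — so the feature that spreads is place.
Manner and voice are unchanged, so the assimilation is partial, not total.
Checking the remaining alternations: /ŋ/ → [m] before /b/ (velar → bilabial, matching bilabial); /ŋ/ → [m] before /ɸ/ (velar → bilabial, matching bilabial) — only place changes, and always toward the following segment.
The trigger is the following segment, so the direction is regressive (anticipatory).

regressive place assimilation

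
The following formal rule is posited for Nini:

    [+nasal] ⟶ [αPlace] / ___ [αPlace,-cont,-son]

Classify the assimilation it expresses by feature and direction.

The rule copies the place features (abbreviated [Place]) from the environment onto the target, so the assimilating feature is place.
Since the environment is written after the underscore, the trigger follows the target; the direction is regressive.

regressive place assimilation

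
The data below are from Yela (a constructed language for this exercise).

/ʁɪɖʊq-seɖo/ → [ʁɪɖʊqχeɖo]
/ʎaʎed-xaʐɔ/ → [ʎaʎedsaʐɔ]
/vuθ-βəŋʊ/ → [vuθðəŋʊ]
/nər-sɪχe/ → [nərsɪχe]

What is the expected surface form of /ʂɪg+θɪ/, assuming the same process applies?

The data show progressive place assimilation: /s/ → [χ] after /q/; /x/ → [s] after /d/; /β/ → [ð] after /θ/. In each pair only place changes, matching the preceding consonant, while manner and voice stay constant.
Nothing changes in [nərsɪχe]: there the adjacent consonants already agree in place (/s/ and /r/ are both alveolar), so this form is consistent with the same rule.
/θ/ is a voiceless dental fricative. The preceding trigger /g/ is velar, so /θ/ must become velar as well.
Changing only its place to velar gives [x] — the voiceless velar fricative.

[ʂɪgxɪ]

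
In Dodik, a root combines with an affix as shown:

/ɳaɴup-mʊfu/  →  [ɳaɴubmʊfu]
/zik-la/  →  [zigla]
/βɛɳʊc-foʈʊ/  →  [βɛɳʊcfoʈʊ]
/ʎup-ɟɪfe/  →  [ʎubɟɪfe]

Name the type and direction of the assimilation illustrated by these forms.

The segment that alternates is /p/, which surfaces as [b] when adjacent to /m/.
The change voiceless → voiced matches the voicing of the following /m/, identifying this as voicing assimilation.
Place and manner are unchanged, so the assimilation is partial, not total.
The other alternating forms pattern the same way: /k/ → [g] before /l/ (voiceless → voiced, matching voiced); /p/ → [b] before /ɟ/ (voiceless → voiced, matching voiced) — only voicing changes, and always toward the following segment.
Nothing changes in [βɛɳʊcfoʈʊ]: there the adjacent consonants already agree in voicing (/c/ and /f/ are both voiceless), so this form is consistent with the same rule.
Since the segment that changes precedes the conditioning segment, the assimilation is regressive.

regressive voicing assimilation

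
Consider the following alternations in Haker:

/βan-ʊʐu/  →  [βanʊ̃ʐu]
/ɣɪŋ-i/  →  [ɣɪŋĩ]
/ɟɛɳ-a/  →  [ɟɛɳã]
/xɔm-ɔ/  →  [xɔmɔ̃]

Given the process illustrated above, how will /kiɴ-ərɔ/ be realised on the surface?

[kiɴə̃rɔ]

The data show progressive nasality assimilation (vowel nasalisation): /ʊ/ → [ʊ̃] after /n/; /i/ → [ĩ] after /ŋ/; /a/ → [ã] after /ɳ/; /ɔ/ → [ɔ̃] after /m/ — a vowel is nasalised by an immediately preceding nasal consonant.
/ə/ sits next to the nasal /ɴ/ and is therefore nasalised to [ə̃].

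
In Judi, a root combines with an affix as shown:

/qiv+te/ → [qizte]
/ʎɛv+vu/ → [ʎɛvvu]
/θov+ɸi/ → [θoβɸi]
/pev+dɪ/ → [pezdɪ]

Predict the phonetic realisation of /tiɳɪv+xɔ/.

[tiɳɪɣxɔ]

The data show regressive place assimilation: /v/ → [z] before /t/; /v/ → [β] before /ɸ/; /v/ → [z] before /d/. In each pair only place changes, matching the following consonant, while manner and voice stay constant.
No alternation appears in [ʎɛvvu]: there the adjacent consonants already agree in place (/v/ and /v/ are both labiodental), so this form is consistent with the same rule.
/v/ is a voiced labiodental fricative. The following trigger /x/ is velar, so /v/ must become velar as well.
A voiced velar fricative is [ɣ], so the surface segment is [ɣ].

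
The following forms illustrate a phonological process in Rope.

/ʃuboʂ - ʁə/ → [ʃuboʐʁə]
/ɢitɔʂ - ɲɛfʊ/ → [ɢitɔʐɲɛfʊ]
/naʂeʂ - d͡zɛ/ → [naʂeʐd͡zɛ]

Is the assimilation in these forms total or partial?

Comparing underlying and surface forms, /ʂ/ → [ʐ] is the alternation; the neighbouring /ʁ/ is constant.
/ʂ/ is voiceless while /ʁ/ is voiced; the output [ʐ] is voiced, matching the trigger — so the feature that spreads is voicing.
Place and manner are unchanged, so the assimilation is partial, not total.
The other alternating forms pattern the same way: /ʂ/ → [ʐ] before /ɲ/ (voiceless → voiced, matching voiced); /ʂ/ → [ʐ] before /d͡z/ (voiceless → voiced, matching voiced) — only voicing changes, and always toward the following segment.

partial assimilation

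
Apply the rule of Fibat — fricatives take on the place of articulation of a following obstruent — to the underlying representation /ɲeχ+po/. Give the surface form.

[ɲeɸpo]

The rule targets /χ/ (voiceless uvular fricative), which sits before the trigger /p/ (bilabial).
Changing only its place to bilabial gives [ɸ] — the voiceless bilabial fricative.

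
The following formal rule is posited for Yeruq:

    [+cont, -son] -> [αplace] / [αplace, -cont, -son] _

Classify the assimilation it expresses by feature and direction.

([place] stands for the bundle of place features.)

progressive place assimilation

The rule copies the place features (abbreviated [place]) from the environment onto the target, so the assimilating feature is place.
The conditioning segment sits to the left of the focus bar, meaning the trigger precedes the segment that changes — progressive assimilation.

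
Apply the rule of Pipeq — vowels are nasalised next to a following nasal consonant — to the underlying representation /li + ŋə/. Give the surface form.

[lĩŋə]

/i/ sits next to the nasal /ŋ/ and is therefore nasalised to [ĩ].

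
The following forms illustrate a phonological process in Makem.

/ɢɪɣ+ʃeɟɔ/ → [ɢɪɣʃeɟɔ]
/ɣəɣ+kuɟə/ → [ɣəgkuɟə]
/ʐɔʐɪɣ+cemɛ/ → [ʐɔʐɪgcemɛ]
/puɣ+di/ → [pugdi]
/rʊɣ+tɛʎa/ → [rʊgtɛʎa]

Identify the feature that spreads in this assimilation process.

manner

Comparing underlying and surface forms, /ɣ/ → [g] is the alternation; the neighbouring /k/ is constant.
/ɣ/ is a fricative while /k/ is a stop; the output [g] is a stop, matching the trigger — so the feature that spreads is manner.
The same holds elsewhere in the data: /ɣ/ → [g] before /c/ (fricative → stop, matching a stop); /ɣ/ → [g] before /d/ (fricative → stop, matching a stop); /ɣ/ → [g] before /t/ (fricative → stop, matching a stop) — only manner changes, and always toward the following segment.
Nothing changes in [ɢɪɣʃeɟɔ]: there the adjacent consonants already agree in manner (/ɣ/ and /ʃ/ are both fricatives), so this form is consistent with the same rule.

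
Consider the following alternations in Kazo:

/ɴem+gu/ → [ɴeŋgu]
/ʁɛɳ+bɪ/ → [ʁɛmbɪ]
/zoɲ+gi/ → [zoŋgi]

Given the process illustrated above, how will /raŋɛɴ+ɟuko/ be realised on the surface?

The data show regressive place assimilation: /m/ → [ŋ] before /g/; /ɳ/ → [m] before /b/; /ɲ/ → [ŋ] before /g/. In each pair only place changes, matching the following consonant, while manner and voice stay constant.
/ɴ/ is a voiced uvular nasal. The following trigger /ɟ/ is palatal, so /ɴ/ must become palatal as well.
The voiced palatal nasal is [ɲ], so /ɴ/ → [ɲ].

[raŋɛɲɟuko]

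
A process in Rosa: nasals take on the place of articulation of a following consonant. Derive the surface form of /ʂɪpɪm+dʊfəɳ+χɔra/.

/m/ is a voiced bilabial nasal. The following trigger /d/ is alveolar, so /m/ must become alveolar as well.
A voiced alveolar nasal is [n], so the surface segment is [n].
The same rule applies at the second boundary: /ɳ/ → [ɴ] next to /χ/.

[ʂɪpɪndʊfəɴχɔra]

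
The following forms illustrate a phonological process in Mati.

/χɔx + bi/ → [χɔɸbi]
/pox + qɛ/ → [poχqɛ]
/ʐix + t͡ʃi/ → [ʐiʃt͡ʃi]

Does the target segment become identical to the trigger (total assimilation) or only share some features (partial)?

The segment that alternates is /x/, which surfaces as [ɸ] when adjacent to /b/.
The change velar → bilabial matches the place of the following /b/, identifying this as place assimilation.
Manner and voice are unchanged, so the assimilation is partial, not total.
The same holds elsewhere in the data: /x/ → [χ] before /q/ (velar → uvular, matching uvular); /x/ → [ʃ] before /t͡ʃ/ (velar → postalveolar, matching postalveolar) — only place changes, and always toward the following segment.

partial assimilation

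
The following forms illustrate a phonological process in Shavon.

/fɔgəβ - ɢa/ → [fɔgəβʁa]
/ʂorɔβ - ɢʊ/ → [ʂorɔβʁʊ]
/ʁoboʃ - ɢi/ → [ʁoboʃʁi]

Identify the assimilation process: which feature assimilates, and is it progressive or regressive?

Comparing underlying and surface forms, /ɢ/ → [ʁ] is the alternation; the neighbouring /β/ is constant.
The change stop → fricative matches the manner of the preceding /β/, identifying this as manner assimilation.
Place and voice are unchanged, so the assimilation is partial, not total.
The same holds elsewhere in the data: /ɢ/ → [ʁ] after /ʃ/ (stop → fricative, matching a fricative) — only manner changes, and always toward the preceding segment.
The trigger is the preceding segment, so the direction is progressive (perseverative).

progressive manner assimilation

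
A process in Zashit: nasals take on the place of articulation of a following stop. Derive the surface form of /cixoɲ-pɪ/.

[cixompɪ]

The rule targets /ɲ/ (voiced palatal nasal), which sits before the trigger /p/ (bilabial).
A voiced bilabial nasal is [m], so the surface segment is [m].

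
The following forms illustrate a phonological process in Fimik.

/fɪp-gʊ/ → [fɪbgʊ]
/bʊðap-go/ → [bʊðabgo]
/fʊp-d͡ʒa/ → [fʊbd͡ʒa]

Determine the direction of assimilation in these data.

The segment that alternates is /p/, which surfaces as [b] when adjacent to /g/.
/p/ is voiceless while /g/ is voiced; the output [b] is voiced, matching the trigger — so the feature that spreads is voicing.
Checking the remaining alternation: /p/ → [b] before /d͡ʒ/ (voiceless → voiced, matching voiced) — only voicing changes, and always toward the following segment.
Since the segment that changes precedes the conditioning segment, the assimilation is regressive.

regressive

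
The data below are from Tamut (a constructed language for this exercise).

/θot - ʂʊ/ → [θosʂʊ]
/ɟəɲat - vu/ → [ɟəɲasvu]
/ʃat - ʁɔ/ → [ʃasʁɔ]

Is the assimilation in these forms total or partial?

partial assimilation

Comparing underlying and surface forms, /t/ → [s] is the alternation; the neighbouring /ʂ/ is constant.
/t/ is a stop while /ʂ/ is a fricative; the output [s] is a fricative, matching the trigger — so the feature that spreads is manner.
Place and voice are unchanged, so the assimilation is partial, not total.
Checking the remaining alternations: /t/ → [s] before /v/ (stop → fricative, matching a fricative); /t/ → [s] before /ʁ/ (stop → fricative, matching a fricative) — only manner changes, and always toward the following segment.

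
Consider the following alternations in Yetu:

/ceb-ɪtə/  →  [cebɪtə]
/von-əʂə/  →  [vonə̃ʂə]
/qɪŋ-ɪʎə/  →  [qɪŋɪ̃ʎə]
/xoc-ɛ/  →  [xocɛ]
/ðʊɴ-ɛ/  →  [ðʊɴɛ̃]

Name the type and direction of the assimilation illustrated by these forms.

The vowel /ə/ surfaces as nasalised [ə̃] next to the preceding nasal /n/ — it has acquired the [+nasal] feature of its neighbour.
Likewise in the remaining data: /ɪ/ → [ɪ̃] after /ŋ/; /ɛ/ → [ɛ̃] after /ɴ/ — each time a vowel is nasalised next to a preceding nasal.
No change occurs in [cebɪtə], [xocɛ] because the vowel at the boundary is adjacent to an oral consonant, not a nasal (/ɪ/ next to /b/; /ɛ/ next to /c/).
Because the conditioning nasal is to the left of the vowel that changes, the process is progressive (perseverative).

progressive nasality assimilation (vowel nasalisation)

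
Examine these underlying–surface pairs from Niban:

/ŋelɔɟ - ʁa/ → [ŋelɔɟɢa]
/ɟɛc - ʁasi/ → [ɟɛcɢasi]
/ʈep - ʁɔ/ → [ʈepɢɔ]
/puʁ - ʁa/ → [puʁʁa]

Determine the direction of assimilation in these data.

The segment that alternates is /ʁ/, which surfaces as [ɢ] when adjacent to /ɟ/.
/ʁ/ is a fricative while /ɟ/ is a stop; the output [ɢ] is a stop, matching the trigger — so the feature that spreads is manner.
The other alternating forms pattern the same way: /ʁ/ → [ɢ] after /c/ (fricative → stop, matching a stop); /ʁ/ → [ɢ] after /p/ (fricative → stop, matching a stop) — only manner changes, and always toward the preceding segment.
No alternation appears in [puʁʁa]: there the adjacent consonants already agree in manner (/ʁ/ and /ʁ/ are both fricatives), so this form is consistent with the same rule.
The trigger is the preceding segment, so the direction is progressive (perseverative).

progressive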